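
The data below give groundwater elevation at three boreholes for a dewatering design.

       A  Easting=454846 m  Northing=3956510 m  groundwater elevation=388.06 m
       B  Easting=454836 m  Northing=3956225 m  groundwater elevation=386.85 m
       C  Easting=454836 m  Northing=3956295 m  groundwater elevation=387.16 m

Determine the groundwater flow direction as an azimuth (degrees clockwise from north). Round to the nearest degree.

130°

Taking A as reference: B−A = (-10, -285, -1.21); C−A = (-10, -215, -0.90).
Determinant of the coordinate differences = (-10)·(-215) − (-10)·(-285) = -700.
∂h/∂x = [(-1.21)·(-215) − (-0.90)·(-285)] / -700 = -0.005214
∂h/∂y = [(-10)·(-0.90) − (-10)·(-1.21)] / -700 = +0.004429
Flow direction (−∇h) has components (+0.005214 E, -0.004429 N).
Azimuth = atan2(E, N) = atan2(+0.005214, -0.004429) = 130.3° ≈ 130°.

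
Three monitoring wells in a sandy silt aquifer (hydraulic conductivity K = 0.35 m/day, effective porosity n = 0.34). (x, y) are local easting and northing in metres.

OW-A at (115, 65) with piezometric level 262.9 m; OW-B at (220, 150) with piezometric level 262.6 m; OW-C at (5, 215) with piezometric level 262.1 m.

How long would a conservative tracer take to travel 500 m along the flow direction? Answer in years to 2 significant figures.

With h = a·x + b·y + c and OW-A as origin, the differences give:
  105·a + 85·b = -0.3
  (-110)·a + 150·b = -0.8
Eliminate b (×150 and ×85, subtract): 25100·a = 23.00 → a = ∂h/∂x = +0.0009163
Back-substitute: b = ∂h/∂y = -0.004661.
|∇h| = √(0.0009163² + -0.004661²) = 0.00475
Seepage velocity v = K·i/n = 0.35 × 0.00475 / 0.34 = 0.00489 m/day.
t = 500 / 0.00489 = 1.022e+05 days = 280 years.

280 years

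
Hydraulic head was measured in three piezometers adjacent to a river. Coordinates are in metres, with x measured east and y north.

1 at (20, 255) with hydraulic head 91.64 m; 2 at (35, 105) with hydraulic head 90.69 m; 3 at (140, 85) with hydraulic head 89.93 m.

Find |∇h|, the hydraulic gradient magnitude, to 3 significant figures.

Taking 1 as reference: 2−1 = (15, -150, -0.95); 3−1 = (120, -170, -1.71).
Solve a·Δx + b·Δy = Δh: det = 15·(-170) − 120·(-150) = 15450.
∂h/∂x = [(-0.95)·(-170) − (-1.71)·(-150)] / 15450 = -0.006149
∂h/∂y = [15·(-1.71) − 120·(-0.95)] / 15450 = +0.005718
|∇h| = √(-0.006149² + 0.005718²) = 0.008397

0.00840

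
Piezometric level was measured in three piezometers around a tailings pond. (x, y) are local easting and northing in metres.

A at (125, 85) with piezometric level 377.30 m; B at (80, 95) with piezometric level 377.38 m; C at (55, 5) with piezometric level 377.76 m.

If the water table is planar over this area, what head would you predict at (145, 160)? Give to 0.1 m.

377.0 m

Differences from A: to B (Δx, Δy, Δh) = (-45, 10, +0.08); to C = (-70, -80, +0.46).
Determinant of the coordinate differences = (-45)·(-80) − (-70)·10 = 4300.
∂h/∂x = [(+0.08)·(-80) − (+0.46)·10] / 4300 = -0.002558
∂h/∂y = [(-45)·(+0.46) − (-70)·(+0.08)] / 4300 = -0.003512
h(145, 160) = 377.30 + (-0.002558)·(20) + (-0.003512)·(75) = 377.30 -0.051 -0.263 = 376.985 m.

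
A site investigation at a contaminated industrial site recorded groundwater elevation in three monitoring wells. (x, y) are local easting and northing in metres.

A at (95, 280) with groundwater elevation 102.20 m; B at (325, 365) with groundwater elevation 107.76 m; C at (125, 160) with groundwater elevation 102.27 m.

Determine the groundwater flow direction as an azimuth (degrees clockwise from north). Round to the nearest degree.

Taking A as reference: B−A = (230, 85, +5.56); C−A = (30, -120, +0.07).
Solve a·Δx + b·Δy = Δh: det = 230·(-120) − 30·85 = -30150.
∂h/∂x = [(+5.56)·(-120) − (+0.07)·85] / -30150 = +0.02233
∂h/∂y = [230·(+0.07) − 30·(+5.56)] / -30150 = +0.004998
Flow direction (−∇h) has components (-0.02233 E, -0.004998 N).
Azimuth = atan2(E, N) = atan2(-0.02233, -0.004998) = 257.4° ≈ 257°.

257°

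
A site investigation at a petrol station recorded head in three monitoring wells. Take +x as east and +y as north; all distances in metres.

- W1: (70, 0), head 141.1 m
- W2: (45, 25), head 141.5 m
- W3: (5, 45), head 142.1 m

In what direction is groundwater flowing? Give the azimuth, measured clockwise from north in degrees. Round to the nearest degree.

With h = a·x + b·y + c and W1 as origin, the differences give:
  (-25)·a + 25·b = +0.4
  (-65)·a + 45·b = +1.0
Eliminate b (×45 and ×25, subtract): 500·a = -7.00 → a = ∂h/∂x = -0.01400
Back-substitute: b = ∂h/∂y = +0.002000.
Flow direction (−∇h) has components (+0.01400 E, -0.002000 N).
Azimuth = atan2(E, N) = atan2(+0.01400, -0.002000) = 98.1° ≈ 098°.

098°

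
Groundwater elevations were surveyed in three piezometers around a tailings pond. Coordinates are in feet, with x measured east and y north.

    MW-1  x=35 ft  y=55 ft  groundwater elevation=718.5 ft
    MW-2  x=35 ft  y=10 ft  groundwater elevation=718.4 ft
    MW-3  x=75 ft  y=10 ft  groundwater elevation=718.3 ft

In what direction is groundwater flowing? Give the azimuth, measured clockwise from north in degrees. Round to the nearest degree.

Taking MW-1 as reference: MW-2−MW-1 = (0, -45, -0.1); MW-3−MW-1 = (40, -45, -0.2).
Determinant of the coordinate differences = 0·(-45) − 40·(-45) = 1800.
∂h/∂x = [(-0.1)·(-45) − (-0.2)·(-45)] / 1800 = -0.002500
∂h/∂y = [0·(-0.2) − 40·(-0.1)] / 1800 = +0.002222
Flow direction (−∇h) has components (+0.002500 E, -0.002222 N).
Azimuth = atan2(E, N) = atan2(+0.002500, -0.002222) = 131.6° ≈ 132°.

132°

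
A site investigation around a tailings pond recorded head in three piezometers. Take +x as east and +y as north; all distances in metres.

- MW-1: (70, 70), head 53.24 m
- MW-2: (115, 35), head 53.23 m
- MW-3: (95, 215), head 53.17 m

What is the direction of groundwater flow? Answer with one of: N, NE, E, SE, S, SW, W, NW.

Taking MW-1 as reference: MW-2−MW-1 = (45, -35, -0.01); MW-3−MW-1 = (25, 145, -0.07).
Solve a·Δx + b·Δy = Δh: det = 45·145 − 25·(-35) = 7400.
∂h/∂x = [(-0.01)·145 − (-0.07)·(-35)] / 7400 = -0.0005270
∂h/∂y = [45·(-0.07) − 25·(-0.01)] / 7400 = -0.0003919
Flow = −∇h = (+0.0005270 east, +0.0003919 north), which points northeast.

NE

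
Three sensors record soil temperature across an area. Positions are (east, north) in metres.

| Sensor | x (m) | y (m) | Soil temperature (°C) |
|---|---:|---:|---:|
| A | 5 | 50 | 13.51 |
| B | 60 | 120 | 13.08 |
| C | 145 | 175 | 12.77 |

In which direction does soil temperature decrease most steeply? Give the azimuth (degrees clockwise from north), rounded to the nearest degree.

354°

Differences from A: to B (Δx, Δy, Δh) = (55, 70, -0.43); to C = (140, 125, -0.74).
Solve a·Δx + b·Δy = ΔT: det = 55·125 − 140·70 = -2925.
∂T/∂x = [(-0.43)·125 − (-0.74)·70] / -2925 = +0.0006667
∂T/∂y = [55·(-0.74) − 140·(-0.43)] / -2925 = -0.006667
Steepest decrease is along −∇f: components (-0.0006667 E, +0.006667 N).
Azimuth = atan2(-0.0006667, +0.006667) = 354.3° ≈ 354°.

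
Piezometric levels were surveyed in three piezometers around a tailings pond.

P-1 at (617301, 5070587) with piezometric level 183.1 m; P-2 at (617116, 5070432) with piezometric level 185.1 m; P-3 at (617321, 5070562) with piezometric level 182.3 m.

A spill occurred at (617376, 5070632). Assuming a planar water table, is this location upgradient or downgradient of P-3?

downgradient

Taking P-1 as reference: P-2−P-1 = (-185, -155, +2.0); P-3−P-1 = (20, -25, -0.8).
Solve a·Δx + b·Δy = Δh: det = (-185)·(-25) − 20·(-155) = 7725.
∂h/∂x = [(+2.0)·(-25) − (-0.8)·(-155)] / 7725 = -0.02252
∂h/∂y = [(-185)·(-0.8) − 20·(+2.0)] / 7725 = +0.01398
Head at (617376, 5070632) = 183.1 + (-0.02252)·(75) + (+0.01398)·(45) = 182.04 m.
That is lower than the 182.3 m at P-3, so the point is downgradient.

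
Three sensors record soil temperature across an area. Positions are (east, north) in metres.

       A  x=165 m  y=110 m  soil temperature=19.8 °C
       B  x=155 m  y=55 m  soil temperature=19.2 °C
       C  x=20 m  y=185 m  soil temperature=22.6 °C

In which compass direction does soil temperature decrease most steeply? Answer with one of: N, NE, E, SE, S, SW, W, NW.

Differences from A: to B (Δx, Δy, Δh) = (-10, -55, -0.6); to C = (-145, 75, +2.8).
Determinant of the coordinate differences = (-10)·75 − (-145)·(-55) = -8725.
∂T/∂x = [(-0.6)·75 − (+2.8)·(-55)] / -8725 = -0.01249
∂T/∂y = [(-10)·(+2.8) − (-145)·(-0.6)] / -8725 = +0.01318
Steepest decrease is along −∇f = (+0.01249 E, -0.01318 N) → southeast.

SE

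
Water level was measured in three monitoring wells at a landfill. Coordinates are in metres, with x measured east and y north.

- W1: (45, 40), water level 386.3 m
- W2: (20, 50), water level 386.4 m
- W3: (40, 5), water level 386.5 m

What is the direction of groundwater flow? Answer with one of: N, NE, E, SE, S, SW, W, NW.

Taking W1 as reference: W2−W1 = (-25, 10, +0.1); W3−W1 = (-5, -35, +0.2).
Solve a·Δx + b·Δy = Δh: det = (-25)·(-35) − (-5)·10 = 925.
∂h/∂x = [(+0.1)·(-35) − (+0.2)·10] / 925 = -0.005946
∂h/∂y = [(-25)·(+0.2) − (-5)·(+0.1)] / 925 = -0.004865
Flow = −∇h = (+0.005946 east, +0.004865 north), which points northeast.

NE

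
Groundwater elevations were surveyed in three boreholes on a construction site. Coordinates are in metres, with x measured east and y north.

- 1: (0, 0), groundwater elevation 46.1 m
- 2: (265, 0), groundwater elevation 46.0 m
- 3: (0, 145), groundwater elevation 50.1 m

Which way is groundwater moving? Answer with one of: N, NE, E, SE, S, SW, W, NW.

∂h/∂x = (46.0 − 46.1) / (265 − 0) = -0.0003774
∂h/∂y = (50.1 − 46.1) / (145 − 0) = +0.02759
Flow = −∇h = (+0.0003774 east, -0.02759 north), which points south.

S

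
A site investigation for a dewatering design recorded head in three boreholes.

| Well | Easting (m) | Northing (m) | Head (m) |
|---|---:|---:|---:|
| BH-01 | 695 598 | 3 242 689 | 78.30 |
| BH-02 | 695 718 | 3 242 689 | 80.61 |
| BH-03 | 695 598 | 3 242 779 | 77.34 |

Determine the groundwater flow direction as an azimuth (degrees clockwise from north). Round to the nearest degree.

299°

∂h/∂x = (80.61 − 78.30) / (695718 − 695598) = +0.01925
∂h/∂y = (77.34 − 78.30) / (3242779 − 3242689) = -0.01067
Flow direction (−∇h) has components (-0.01925 E, +0.01067 N).
Azimuth = atan2(E, N) = atan2(-0.01925, +0.01067) = 299.0° ≈ 299°.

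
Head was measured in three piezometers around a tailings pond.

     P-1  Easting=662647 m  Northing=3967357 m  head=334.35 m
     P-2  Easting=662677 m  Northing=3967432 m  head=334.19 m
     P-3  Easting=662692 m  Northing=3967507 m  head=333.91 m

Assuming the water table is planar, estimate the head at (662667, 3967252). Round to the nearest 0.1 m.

Taking P-1 as reference: P-2−P-1 = (30, 75, -0.16); P-3−P-1 = (45, 150, -0.44).
Determinant of the coordinate differences = 30·150 − 45·75 = 1125.
∂h/∂x = [(-0.16)·150 − (-0.44)·75] / 1125 = +0.008000
∂h/∂y = [30·(-0.44) − 45·(-0.16)] / 1125 = -0.005333
h(662667, 3967252) = 334.35 + (+0.008000)·(20) + (-0.005333)·(-105) = 334.35 +0.160 +0.560 = 335.070 m.

335.1 m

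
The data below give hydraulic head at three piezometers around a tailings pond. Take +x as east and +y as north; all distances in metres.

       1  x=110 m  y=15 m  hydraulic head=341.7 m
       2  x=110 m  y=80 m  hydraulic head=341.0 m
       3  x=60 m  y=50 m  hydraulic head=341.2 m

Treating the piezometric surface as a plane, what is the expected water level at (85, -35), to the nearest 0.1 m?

Three-point gradient (reference 1): Δ to 2 = (0, 65, -0.7), Δ to 3 = (-50, 35, -0.5).
∂h/∂x = +0.002462, ∂h/∂y = -0.01077 (det = 3250).
h(85, -35) = 341.7 + (+0.002462)·(-25) + (-0.01077)·(-50) = 341.7 -0.062 +0.538 = 342.177 m.

342.2 m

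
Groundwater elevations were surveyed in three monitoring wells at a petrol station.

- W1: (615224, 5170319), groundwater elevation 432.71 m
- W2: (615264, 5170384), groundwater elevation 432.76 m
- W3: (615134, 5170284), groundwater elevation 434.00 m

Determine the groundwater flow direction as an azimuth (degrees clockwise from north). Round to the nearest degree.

123°

Differences from W1: to W2 (Δx, Δy, Δh) = (40, 65, +0.05); to W3 = (-90, -35, +1.29).
Determinant of the coordinate differences = 40·(-35) − (-90)·65 = 4450.
∂h/∂x = [(+0.05)·(-35) − (+1.29)·65] / 4450 = -0.01924
∂h/∂y = [40·(+1.29) − (-90)·(+0.05)] / 4450 = +0.01261
Flow direction (−∇h) has components (+0.01924 E, -0.01261 N).
Azimuth = atan2(E, N) = atan2(+0.01924, -0.01261) = 123.2° ≈ 123°.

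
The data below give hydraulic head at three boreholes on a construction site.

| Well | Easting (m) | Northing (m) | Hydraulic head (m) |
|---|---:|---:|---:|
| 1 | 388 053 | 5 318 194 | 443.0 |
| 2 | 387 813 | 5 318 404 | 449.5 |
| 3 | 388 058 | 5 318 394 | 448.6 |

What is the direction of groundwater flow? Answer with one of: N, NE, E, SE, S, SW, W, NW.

S

Taking 1 as reference: 2−1 = (-240, 210, +6.5); 3−1 = (5, 200, +5.6).
Determinant of the coordinate differences = (-240)·200 − 5·210 = -49050.
∂h/∂x = [(+6.5)·200 − (+5.6)·210] / -49050 = -0.002528
∂h/∂y = [(-240)·(+5.6) − 5·(+6.5)] / -49050 = +0.02806
Flow = −∇h = (+0.002528 east, -0.02806 north), which points south.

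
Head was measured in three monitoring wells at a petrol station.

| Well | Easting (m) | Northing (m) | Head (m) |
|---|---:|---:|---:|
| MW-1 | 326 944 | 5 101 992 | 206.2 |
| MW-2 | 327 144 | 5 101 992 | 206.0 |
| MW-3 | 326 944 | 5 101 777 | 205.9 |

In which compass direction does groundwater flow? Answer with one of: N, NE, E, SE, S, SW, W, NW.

∂h/∂x = (206.0 − 206.2) / (327144 − 326944) = -0.0010000
∂h/∂y = (205.9 − 206.2) / (5101777 − 5101992) = +0.001395
Flow = −∇h = (+0.0010000 east, -0.001395 north), which points southeast.

SE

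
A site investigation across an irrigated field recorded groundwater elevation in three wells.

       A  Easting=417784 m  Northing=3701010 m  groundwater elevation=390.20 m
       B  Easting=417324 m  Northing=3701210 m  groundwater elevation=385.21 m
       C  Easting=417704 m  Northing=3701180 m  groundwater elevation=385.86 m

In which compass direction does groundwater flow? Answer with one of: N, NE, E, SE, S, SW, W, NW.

Differences from A: to B (Δx, Δy, Δh) = (-460, 200, -4.99); to C = (-80, 170, -4.34).
Solve a·Δx + b·Δy = Δh: det = (-460)·170 − (-80)·200 = -62200.
∂h/∂x = [(-4.99)·170 − (-4.34)·200] / -62200 = -0.0003167
∂h/∂y = [(-460)·(-4.34) − (-80)·(-4.99)] / -62200 = -0.02568
Flow = −∇h = (+0.0003167 east, +0.02568 north), which points north.

N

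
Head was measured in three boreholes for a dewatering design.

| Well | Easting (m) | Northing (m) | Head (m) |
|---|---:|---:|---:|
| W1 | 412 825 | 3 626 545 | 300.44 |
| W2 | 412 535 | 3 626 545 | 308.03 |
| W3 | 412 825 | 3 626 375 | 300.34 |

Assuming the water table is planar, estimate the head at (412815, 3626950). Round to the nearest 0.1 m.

∂h/∂x = (308.03 − 300.44) / (412535 − 412825) = -0.02617
∂h/∂y = (300.34 − 300.44) / (3626375 − 3626545) = +0.0005882
h(412815, 3626950) = 300.44 + (-0.02617)·(-10) + (+0.0005882)·(405) = 300.44 +0.262 +0.238 = 300.940 m.

300.9 m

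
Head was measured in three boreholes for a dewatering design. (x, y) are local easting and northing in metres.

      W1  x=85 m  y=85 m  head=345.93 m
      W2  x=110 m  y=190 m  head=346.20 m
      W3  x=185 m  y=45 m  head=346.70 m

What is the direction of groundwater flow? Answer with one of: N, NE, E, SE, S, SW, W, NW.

W

Taking W1 as reference: W2−W1 = (25, 105, +0.27); W3−W1 = (100, -40, +0.77).
Determinant of the coordinate differences = 25·(-40) − 100·105 = -11500.
∂h/∂x = [(+0.27)·(-40) − (+0.77)·105] / -11500 = +0.007970
∂h/∂y = [25·(+0.77) − 100·(+0.27)] / -11500 = +0.0006739
Flow = −∇h = (-0.007970 east, -0.0006739 north), which points west.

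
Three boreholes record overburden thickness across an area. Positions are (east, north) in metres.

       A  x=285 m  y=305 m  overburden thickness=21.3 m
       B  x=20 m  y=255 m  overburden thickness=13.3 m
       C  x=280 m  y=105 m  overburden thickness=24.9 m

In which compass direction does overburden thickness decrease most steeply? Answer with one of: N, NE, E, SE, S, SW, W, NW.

Taking A as reference: B−A = (-265, -50, -8.0); C−A = (-5, -200, +3.6).
Solve a·Δx + b·Δy = Δd: det = (-265)·(-200) − (-5)·(-50) = 52750.
∂d/∂x = [(-8.0)·(-200) − (+3.6)·(-50)] / 52750 = +0.03374
∂d/∂y = [(-265)·(+3.6) − (-5)·(-8.0)] / 52750 = -0.01884
Steepest decrease is along −∇f = (-0.03374 E, +0.01884 N) → northwest.

NW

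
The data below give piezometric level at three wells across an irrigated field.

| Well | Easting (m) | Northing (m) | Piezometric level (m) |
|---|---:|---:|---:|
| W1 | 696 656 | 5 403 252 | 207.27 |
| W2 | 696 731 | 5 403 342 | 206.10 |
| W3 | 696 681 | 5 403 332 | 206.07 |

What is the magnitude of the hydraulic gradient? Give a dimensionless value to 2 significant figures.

Three-point gradient (reference W1): Δ to W2 = (75, 90, -1.17), Δ to W3 = (25, 80, -1.20).
∂h/∂x = +0.003840, ∂h/∂y = -0.01620 (det = 3750).
|∇h| = √(0.003840² + -0.01620²) = 0.01665

0.017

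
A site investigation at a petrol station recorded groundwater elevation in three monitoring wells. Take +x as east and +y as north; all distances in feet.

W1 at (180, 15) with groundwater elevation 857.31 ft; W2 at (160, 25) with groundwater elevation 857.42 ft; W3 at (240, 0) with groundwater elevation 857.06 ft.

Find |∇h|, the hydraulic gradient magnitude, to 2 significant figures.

With h = a·x + b·y + c and W1 as origin, the differences give:
  (-20)·a + 10·b = +0.11
  60·a + (-15)·b = -0.25
Eliminate b (×(-15) and ×10, subtract): -300·a = 0.850 → a = ∂h/∂x = -0.002833
Back-substitute: b = ∂h/∂y = +0.005333.
|∇h| = √(-0.002833² + 0.005333²) = 0.006039

0.0060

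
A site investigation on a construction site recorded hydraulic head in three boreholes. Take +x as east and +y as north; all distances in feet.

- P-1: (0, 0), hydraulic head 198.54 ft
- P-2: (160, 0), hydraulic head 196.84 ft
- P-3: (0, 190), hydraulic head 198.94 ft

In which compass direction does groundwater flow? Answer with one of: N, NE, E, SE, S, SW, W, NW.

∂h/∂x = (196.84 − 198.54) / (160 − 0) = -0.01062
∂h/∂y = (198.94 − 198.54) / (190 − 0) = +0.002105
Flow = −∇h = (+0.01062 east, -0.002105 north), which points east.

E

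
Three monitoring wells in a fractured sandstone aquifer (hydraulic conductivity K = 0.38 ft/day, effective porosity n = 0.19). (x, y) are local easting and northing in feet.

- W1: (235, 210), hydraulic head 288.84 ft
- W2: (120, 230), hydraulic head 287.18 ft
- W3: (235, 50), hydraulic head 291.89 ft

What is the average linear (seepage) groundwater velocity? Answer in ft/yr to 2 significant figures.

16 ft/yr

Differences from W1: to W2 (Δx, Δy, Δh) = (-115, 20, -1.66); to W3 = (0, -160, +3.05).
Solve a·Δx + b·Δy = Δh: det = (-115)·(-160) − 0·20 = 18400.
∂h/∂x = [(-1.66)·(-160) − (+3.05)·20] / 18400 = +0.01112
∂h/∂y = [(-115)·(+3.05) − 0·(-1.66)] / 18400 = -0.01906
|∇h| = √(0.01112² + -0.01906²) = 0.02207
Seepage velocity v = K·i/n = 0.38 × 0.02207 / 0.19 = 0.04414 ft/day = 16.12 ft/yr.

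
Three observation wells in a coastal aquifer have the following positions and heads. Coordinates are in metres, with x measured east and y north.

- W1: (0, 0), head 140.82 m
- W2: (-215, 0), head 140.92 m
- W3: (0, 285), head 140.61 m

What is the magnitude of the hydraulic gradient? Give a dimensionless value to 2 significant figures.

0.00087

∂h/∂x = (140.92 − 140.82) / (-215 − 0) = -0.0004651
∂h/∂y = (140.61 − 140.82) / (285 − 0) = -0.0007368
|∇h| = √(-0.0004651² + -0.0007368²) = 0.0008713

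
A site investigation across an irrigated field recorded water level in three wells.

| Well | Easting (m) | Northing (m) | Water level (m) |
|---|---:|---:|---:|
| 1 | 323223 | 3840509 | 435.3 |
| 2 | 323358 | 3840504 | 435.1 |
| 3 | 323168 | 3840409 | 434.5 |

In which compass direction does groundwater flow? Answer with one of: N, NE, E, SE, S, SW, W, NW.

Taking 1 as reference: 2−1 = (135, -5, -0.2); 3−1 = (-55, -100, -0.8).
Determinant of the coordinate differences = 135·(-100) − (-55)·(-5) = -13775.
∂h/∂x = [(-0.2)·(-100) − (-0.8)·(-5)] / -13775 = -0.001162
∂h/∂y = [135·(-0.8) − (-55)·(-0.2)] / -13775 = +0.008639
Flow = −∇h = (+0.001162 east, -0.008639 north), which points south.

S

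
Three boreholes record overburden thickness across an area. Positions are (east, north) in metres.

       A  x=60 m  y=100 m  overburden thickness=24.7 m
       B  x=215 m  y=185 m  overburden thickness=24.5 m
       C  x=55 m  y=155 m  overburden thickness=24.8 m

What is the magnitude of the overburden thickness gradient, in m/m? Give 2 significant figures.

0.0027 m/m

With d = a·x + b·y + c and A as origin, the differences give:
  155·a + 85·b = -0.2
  (-5)·a + 55·b = +0.1
Eliminate b (×55 and ×85, subtract): 8950·a = -19.50 → a = ∂d/∂x = -0.002179
Back-substitute: b = ∂d/∂y = +0.001620.
|∇f| = √(-0.002179² + 0.001620²) = 0.002715 m/m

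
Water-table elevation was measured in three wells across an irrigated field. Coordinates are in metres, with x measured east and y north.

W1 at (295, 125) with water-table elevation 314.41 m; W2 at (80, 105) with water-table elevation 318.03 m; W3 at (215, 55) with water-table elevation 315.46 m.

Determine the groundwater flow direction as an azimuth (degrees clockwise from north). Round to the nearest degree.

With h = a·x + b·y + c and W1 as origin, the differences give:
  (-215)·a + (-20)·b = +3.62
  (-80)·a + (-70)·b = +1.05
Eliminate b (×(-70) and ×(-20), subtract): 13450·a = -232.400 → a = ∂h/∂x = -0.01728
Back-substitute: b = ∂h/∂y = +0.004747.
Flow direction (−∇h) has components (+0.01728 E, -0.004747 N).
Azimuth = atan2(E, N) = atan2(+0.01728, -0.004747) = 105.4° ≈ 105°.

105°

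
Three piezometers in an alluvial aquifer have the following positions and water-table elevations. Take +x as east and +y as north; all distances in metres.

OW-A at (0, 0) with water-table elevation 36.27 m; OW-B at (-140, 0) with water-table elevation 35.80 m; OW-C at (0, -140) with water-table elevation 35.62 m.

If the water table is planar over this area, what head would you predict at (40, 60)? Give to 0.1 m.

∂h/∂x = (35.80 − 36.27) / (-140 − 0) = +0.003357
∂h/∂y = (35.62 − 36.27) / (-140 − 0) = +0.004643
h(40, 60) = 36.27 + (+0.003357)·(40) + (+0.004643)·(60) = 36.27 +0.134 +0.279 = 36.683 m.

36.7 m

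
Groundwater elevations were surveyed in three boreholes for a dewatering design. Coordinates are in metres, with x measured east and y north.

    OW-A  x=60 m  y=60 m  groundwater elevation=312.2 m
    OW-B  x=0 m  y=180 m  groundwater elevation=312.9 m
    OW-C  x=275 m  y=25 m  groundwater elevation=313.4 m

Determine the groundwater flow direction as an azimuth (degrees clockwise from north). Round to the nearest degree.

217°

Differences from OW-A: to OW-B (Δx, Δy, Δh) = (-60, 120, +0.7); to OW-C = (215, -35, +1.2).
Solve a·Δx + b·Δy = Δh: det = (-60)·(-35) − 215·120 = -23700.
∂h/∂x = [(+0.7)·(-35) − (+1.2)·120] / -23700 = +0.007110
∂h/∂y = [(-60)·(+1.2) − 215·(+0.7)] / -23700 = +0.009388
Flow direction (−∇h) has components (-0.007110 E, -0.009388 N).
Azimuth = atan2(E, N) = atan2(-0.007110, -0.009388) = 217.1° ≈ 217°.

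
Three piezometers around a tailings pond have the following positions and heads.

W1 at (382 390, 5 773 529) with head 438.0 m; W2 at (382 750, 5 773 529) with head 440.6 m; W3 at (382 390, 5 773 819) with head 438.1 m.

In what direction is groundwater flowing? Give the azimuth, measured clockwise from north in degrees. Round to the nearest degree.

267°

∂h/∂x = (440.6 − 438.0) / (382750 − 382390) = +0.007222
∂h/∂y = (438.1 − 438.0) / (5773819 − 5773529) = +0.0003448
Flow direction (−∇h) has components (-0.007222 E, -0.0003448 N).
Azimuth = atan2(E, N) = atan2(-0.007222, -0.0003448) = 267.3° ≈ 267°.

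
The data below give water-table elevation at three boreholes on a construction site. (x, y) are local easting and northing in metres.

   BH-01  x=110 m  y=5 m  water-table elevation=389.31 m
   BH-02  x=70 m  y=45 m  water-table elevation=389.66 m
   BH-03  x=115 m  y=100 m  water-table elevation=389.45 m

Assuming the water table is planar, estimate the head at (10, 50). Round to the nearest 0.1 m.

390.1 m

Differences from BH-01: to BH-02 (Δx, Δy, Δh) = (-40, 40, +0.35); to BH-03 = (5, 95, +0.14).
Determinant of the coordinate differences = (-40)·95 − 5·40 = -4000.
∂h/∂x = [(+0.35)·95 − (+0.14)·40] / -4000 = -0.006913
∂h/∂y = [(-40)·(+0.14) − 5·(+0.35)] / -4000 = +0.001837
h(10, 50) = 389.31 + (-0.006913)·(-100) + (+0.001837)·(45) = 389.31 +0.691 +0.083 = 390.084 m.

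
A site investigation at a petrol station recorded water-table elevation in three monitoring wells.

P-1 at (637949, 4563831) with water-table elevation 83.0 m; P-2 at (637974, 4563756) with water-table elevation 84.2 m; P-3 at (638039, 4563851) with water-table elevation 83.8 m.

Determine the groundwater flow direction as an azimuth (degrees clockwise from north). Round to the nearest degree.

316°

With h = a·x + b·y + c and P-1 as origin, the differences give:
  25·a + (-75)·b = +1.2
  90·a + 20·b = +0.8
Eliminate b (×20 and ×(-75), subtract): 7250·a = 84.00 → a = ∂h/∂x = +0.01159
Back-substitute: b = ∂h/∂y = -0.01214.
Flow direction (−∇h) has components (-0.01159 E, +0.01214 N).
Azimuth = atan2(E, N) = atan2(-0.01159, +0.01214) = 316.3° ≈ 316°.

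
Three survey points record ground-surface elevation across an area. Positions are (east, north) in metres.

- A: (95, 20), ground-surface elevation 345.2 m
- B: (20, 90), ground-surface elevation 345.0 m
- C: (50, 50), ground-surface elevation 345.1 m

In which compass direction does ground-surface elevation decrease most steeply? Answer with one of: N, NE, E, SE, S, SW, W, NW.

Taking A as reference: B−A = (-75, 70, -0.2); C−A = (-45, 30, -0.1).
Determinant of the coordinate differences = (-75)·30 − (-45)·70 = 900.
∂z/∂x = [(-0.2)·30 − (-0.1)·70] / 900 = +0.001111
∂z/∂y = [(-75)·(-0.1) − (-45)·(-0.2)] / 900 = -0.001667
Steepest decrease is along −∇f = (-0.001111 E, +0.001667 N) → northwest.

NW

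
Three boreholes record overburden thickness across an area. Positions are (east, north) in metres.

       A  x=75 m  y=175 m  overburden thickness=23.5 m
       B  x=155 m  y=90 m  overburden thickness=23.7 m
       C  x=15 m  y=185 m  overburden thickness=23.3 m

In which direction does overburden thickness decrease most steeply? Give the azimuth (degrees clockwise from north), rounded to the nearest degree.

255°

With d = a·x + b·y + c and A as origin, the differences give:
  80·a + (-85)·b = +0.2
  (-60)·a + 10·b = -0.2
Eliminate b (×10 and ×(-85), subtract): -4300·a = -15.00 → a = ∂d/∂x = +0.003488
Back-substitute: b = ∂d/∂y = +0.0009302.
Steepest decrease is along −∇f: components (-0.003488 E, -0.0009302 N).
Azimuth = atan2(-0.003488, -0.0009302) = 255.1° ≈ 255°.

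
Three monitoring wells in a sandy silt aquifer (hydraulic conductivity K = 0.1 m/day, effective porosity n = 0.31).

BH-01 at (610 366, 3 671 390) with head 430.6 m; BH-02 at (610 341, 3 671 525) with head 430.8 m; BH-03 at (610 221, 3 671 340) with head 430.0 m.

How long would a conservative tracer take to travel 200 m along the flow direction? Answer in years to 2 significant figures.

Taking BH-01 as reference: BH-02−BH-01 = (-25, 135, +0.2); BH-03−BH-01 = (-145, -50, -0.6).
Determinant of the coordinate differences = (-25)·(-50) − (-145)·135 = 20825.
∂h/∂x = [(+0.2)·(-50) − (-0.6)·135] / 20825 = +0.003409
∂h/∂y = [(-25)·(-0.6) − (-145)·(+0.2)] / 20825 = +0.002113
|∇h| = √(0.003409² + 0.002113²) = 0.004011
Seepage velocity v = K·i/n = 0.1 × 0.004011 / 0.31 = 0.001294 m/day.
t = 200 / 0.001294 = 1.546e+05 days = 423 years.

420 years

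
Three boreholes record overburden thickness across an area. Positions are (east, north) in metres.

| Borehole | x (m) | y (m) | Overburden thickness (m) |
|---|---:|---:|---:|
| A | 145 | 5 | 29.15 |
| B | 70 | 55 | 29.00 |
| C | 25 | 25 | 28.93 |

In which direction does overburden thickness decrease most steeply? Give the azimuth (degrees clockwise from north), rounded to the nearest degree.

Taking A as reference: B−A = (-75, 50, -0.15); C−A = (-120, 20, -0.22).
Determinant of the coordinate differences = (-75)·20 − (-120)·50 = 4500.
∂d/∂x = [(-0.15)·20 − (-0.22)·50] / 4500 = +0.001778
∂d/∂y = [(-75)·(-0.22) − (-120)·(-0.15)] / 4500 = -0.0003333
Steepest decrease is along −∇f: components (-0.001778 E, +0.0003333 N).
Azimuth = atan2(-0.001778, +0.0003333) = 280.6° ≈ 281°.

281°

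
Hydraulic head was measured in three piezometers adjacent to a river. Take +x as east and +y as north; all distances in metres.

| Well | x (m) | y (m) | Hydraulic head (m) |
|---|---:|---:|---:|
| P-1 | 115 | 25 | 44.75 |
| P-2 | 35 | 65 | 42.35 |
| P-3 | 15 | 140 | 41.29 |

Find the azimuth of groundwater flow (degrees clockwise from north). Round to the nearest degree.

Taking P-1 as reference: P-2−P-1 = (-80, 40, -2.40); P-3−P-1 = (-100, 115, -3.46).
Determinant of the coordinate differences = (-80)·115 − (-100)·40 = -5200.
∂h/∂x = [(-2.40)·115 − (-3.46)·40] / -5200 = +0.02646
∂h/∂y = [(-80)·(-3.46) − (-100)·(-2.40)] / -5200 = -0.007077
Flow direction (−∇h) has components (-0.02646 E, +0.007077 N).
Azimuth = atan2(E, N) = atan2(-0.02646, +0.007077) = 285.0° ≈ 285°.

285°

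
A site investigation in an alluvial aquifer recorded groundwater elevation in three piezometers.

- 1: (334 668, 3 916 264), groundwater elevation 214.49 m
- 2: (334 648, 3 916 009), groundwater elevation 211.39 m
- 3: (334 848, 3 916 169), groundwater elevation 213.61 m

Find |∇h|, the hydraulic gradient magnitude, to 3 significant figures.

Three-point gradient (reference 1): Δ to 2 = (-20, -255, -3.10), Δ to 3 = (180, -95, -0.88).
∂h/∂x = +0.001467, ∂h/∂y = +0.01204 (det = 47800).
|∇h| = √(0.001467² + 0.01204²) = 0.01213

0.0121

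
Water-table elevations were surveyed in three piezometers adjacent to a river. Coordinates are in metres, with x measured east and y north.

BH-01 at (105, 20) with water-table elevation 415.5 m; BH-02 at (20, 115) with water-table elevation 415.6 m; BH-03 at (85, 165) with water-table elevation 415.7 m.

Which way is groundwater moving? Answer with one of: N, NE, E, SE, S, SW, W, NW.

Differences from BH-01: to BH-02 (Δx, Δy, Δh) = (-85, 95, +0.1); to BH-03 = (-20, 145, +0.2).
Solve a·Δx + b·Δy = Δh: det = (-85)·145 − (-20)·95 = -10425.
∂h/∂x = [(+0.1)·145 − (+0.2)·95] / -10425 = +0.0004317
∂h/∂y = [(-85)·(+0.2) − (-20)·(+0.1)] / -10425 = +0.001439
Flow = −∇h = (-0.0004317 east, -0.001439 north), which points south.

S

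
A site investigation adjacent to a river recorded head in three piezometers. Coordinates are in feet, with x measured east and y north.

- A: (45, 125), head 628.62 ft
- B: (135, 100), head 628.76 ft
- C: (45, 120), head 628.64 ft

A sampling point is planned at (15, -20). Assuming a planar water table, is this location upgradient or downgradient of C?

With h = a·x + b·y + c and A as origin, the differences give:
  90·a + (-25)·b = +0.14
  0·a + (-5)·b = +0.02
Eliminate b (×(-5) and ×(-25), subtract): -450·a = -0.200 → a = ∂h/∂x = +0.0004444
Back-substitute: b = ∂h/∂y = -0.004000.
Head at (15, -20) = 628.62 + (+0.0004444)·(-30) + (-0.004000)·(-145) = 629.19 ft.
That is higher than the 628.64 ft at C, so the point is upgradient.

upgradient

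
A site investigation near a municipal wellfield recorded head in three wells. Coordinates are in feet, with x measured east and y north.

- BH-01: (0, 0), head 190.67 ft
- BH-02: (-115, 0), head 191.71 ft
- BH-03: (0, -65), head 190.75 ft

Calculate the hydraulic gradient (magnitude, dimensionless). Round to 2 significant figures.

0.0091

∂h/∂x = (191.71 − 190.67) / (-115 − 0) = -0.009043
∂h/∂y = (190.75 − 190.67) / (-65 − 0) = -0.001231
|∇h| = √(-0.009043² + -0.001231²) = 0.009126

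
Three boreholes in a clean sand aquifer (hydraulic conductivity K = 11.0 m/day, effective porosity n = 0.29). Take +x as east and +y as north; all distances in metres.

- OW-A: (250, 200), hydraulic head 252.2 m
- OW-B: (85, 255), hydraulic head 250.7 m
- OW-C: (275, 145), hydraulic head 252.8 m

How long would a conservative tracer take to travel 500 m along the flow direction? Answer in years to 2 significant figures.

3.5 years

With h = a·x + b·y + c and OW-A as origin, the differences give:
  (-165)·a + 55·b = -1.5
  25·a + (-55)·b = +0.6
Eliminate b (×(-55) and ×55, subtract): 7700·a = 49.50 → a = ∂h/∂x = +0.006429
Back-substitute: b = ∂h/∂y = -0.007987.
|∇h| = √(0.006429² + -0.007987²) = 0.01025
Seepage velocity v = K·i/n = 11.0 × 0.01025 / 0.29 = 0.3888 m/day.
t = 500 / 0.3888 = 1286 days = 3.52 years.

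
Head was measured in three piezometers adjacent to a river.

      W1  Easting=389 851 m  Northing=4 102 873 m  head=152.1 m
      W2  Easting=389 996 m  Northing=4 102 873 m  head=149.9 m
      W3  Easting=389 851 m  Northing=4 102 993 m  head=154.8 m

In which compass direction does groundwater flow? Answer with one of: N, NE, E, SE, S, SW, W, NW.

SE

∂h/∂x = (149.9 − 152.1) / (389996 − 389851) = -0.01517
∂h/∂y = (154.8 − 152.1) / (4102993 − 4102873) = +0.02250
Flow = −∇h = (+0.01517 east, -0.02250 north), which points southeast.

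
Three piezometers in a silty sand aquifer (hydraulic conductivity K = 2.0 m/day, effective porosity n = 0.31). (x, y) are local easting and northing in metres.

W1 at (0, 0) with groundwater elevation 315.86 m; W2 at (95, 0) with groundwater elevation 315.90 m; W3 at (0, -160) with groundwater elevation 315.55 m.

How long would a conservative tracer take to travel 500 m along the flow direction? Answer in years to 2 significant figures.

110 years

∂h/∂x = (315.90 − 315.86) / (95 − 0) = +0.0004211
∂h/∂y = (315.55 − 315.86) / (-160 − 0) = +0.001938
|∇h| = √(0.0004211² + 0.001938²) = 0.001983
Seepage velocity v = K·i/n = 2.0 × 0.001983 / 0.31 = 0.01279 m/day.
t = 500 / 0.01279 = 3.909e+04 days = 107 years.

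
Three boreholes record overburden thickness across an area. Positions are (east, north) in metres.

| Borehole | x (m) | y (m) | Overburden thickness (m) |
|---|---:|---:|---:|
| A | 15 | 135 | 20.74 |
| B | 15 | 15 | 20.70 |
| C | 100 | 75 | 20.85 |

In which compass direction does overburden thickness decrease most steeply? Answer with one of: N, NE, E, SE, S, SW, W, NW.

W

With d = a·x + b·y + c and A as origin, the differences give:
  0·a + (-120)·b = -0.04
  85·a + (-60)·b = +0.11
Eliminate b (×(-60) and ×(-120), subtract): 10200·a = 15.600 → a = ∂d/∂x = +0.001529
Back-substitute: b = ∂d/∂y = +0.0003333.
Steepest decrease is along −∇f = (-0.001529 E, -0.0003333 N) → west.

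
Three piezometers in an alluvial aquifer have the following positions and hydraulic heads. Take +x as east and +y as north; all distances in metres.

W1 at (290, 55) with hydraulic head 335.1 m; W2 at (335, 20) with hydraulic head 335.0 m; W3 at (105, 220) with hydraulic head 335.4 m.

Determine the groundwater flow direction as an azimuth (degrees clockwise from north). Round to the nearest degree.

050°

Differences from W1: to W2 (Δx, Δy, Δh) = (45, -35, -0.1); to W3 = (-185, 165, +0.3).
Determinant of the coordinate differences = 45·165 − (-185)·(-35) = 950.
∂h/∂x = [(-0.1)·165 − (+0.3)·(-35)] / 950 = -0.006316
∂h/∂y = [45·(+0.3) − (-185)·(-0.1)] / 950 = -0.005263
Flow direction (−∇h) has components (+0.006316 E, +0.005263 N).
Azimuth = atan2(E, N) = atan2(+0.006316, +0.005263) = 50.2° ≈ 050°.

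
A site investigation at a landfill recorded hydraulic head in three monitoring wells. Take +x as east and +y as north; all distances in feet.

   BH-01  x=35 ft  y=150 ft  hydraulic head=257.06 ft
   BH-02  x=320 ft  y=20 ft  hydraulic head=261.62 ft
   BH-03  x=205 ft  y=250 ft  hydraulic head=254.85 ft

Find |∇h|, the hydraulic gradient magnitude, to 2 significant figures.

0.028

Differences from BH-01: to BH-02 (Δx, Δy, Δh) = (285, -130, +4.56); to BH-03 = (170, 100, -2.21).
Determinant of the coordinate differences = 285·100 − 170·(-130) = 50600.
∂h/∂x = [(+4.56)·100 − (-2.21)·(-130)] / 50600 = +0.003334
∂h/∂y = [285·(-2.21) − 170·(+4.56)] / 50600 = -0.02777
|∇h| = √(0.003334² + -0.02777²) = 0.02797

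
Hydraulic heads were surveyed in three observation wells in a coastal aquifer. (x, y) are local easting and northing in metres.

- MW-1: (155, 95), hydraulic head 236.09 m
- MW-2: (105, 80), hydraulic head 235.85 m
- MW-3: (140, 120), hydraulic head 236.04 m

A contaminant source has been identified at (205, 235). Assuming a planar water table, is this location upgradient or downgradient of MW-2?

upgradient

With h = a·x + b·y + c and MW-1 as origin, the differences give:
  (-50)·a + (-15)·b = -0.24
  (-15)·a + 25·b = -0.05
Eliminate b (×25 and ×(-15), subtract): -1475·a = -6.750 → a = ∂h/∂x = +0.004576
Back-substitute: b = ∂h/∂y = +0.0007458.
Head at (205, 235) = 236.09 + (+0.004576)·(50) + (+0.0007458)·(140) = 236.42 m.
That is higher than the 235.85 m at MW-2, so the point is upgradient.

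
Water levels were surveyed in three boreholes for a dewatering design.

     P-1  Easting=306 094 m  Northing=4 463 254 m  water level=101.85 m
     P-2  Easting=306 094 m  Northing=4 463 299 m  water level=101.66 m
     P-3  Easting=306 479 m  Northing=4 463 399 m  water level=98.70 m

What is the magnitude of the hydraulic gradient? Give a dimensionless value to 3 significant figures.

0.00783

Three-point gradient (reference P-1): Δ to P-2 = (0, 45, -0.19), Δ to P-3 = (385, 145, -3.15).
∂h/∂x = -0.006592, ∂h/∂y = -0.004222 (det = -17325).
|∇h| = √(-0.006592² + -0.004222²) = 0.007828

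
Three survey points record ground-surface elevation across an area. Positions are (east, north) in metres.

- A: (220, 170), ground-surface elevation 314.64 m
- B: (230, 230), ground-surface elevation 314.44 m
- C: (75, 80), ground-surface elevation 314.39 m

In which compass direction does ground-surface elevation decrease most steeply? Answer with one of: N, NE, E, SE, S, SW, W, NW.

NW

Three-point gradient (reference A): Δ to B = (10, 60, -0.20), Δ to C = (-145, -90, -0.25).
∂z/∂x = +0.004231, ∂z/∂y = -0.004038 (det = 7800).
Steepest decrease is along −∇f = (-0.004231 E, +0.004038 N) → northwest.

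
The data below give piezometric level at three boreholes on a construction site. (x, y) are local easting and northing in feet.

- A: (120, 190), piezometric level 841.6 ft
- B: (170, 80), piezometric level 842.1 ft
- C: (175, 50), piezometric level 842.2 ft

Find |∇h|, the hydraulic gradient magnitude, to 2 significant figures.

0.0050

Taking A as reference: B−A = (50, -110, +0.5); C−A = (55, -140, +0.6).
Determinant of the coordinate differences = 50·(-140) − 55·(-110) = -950.
∂h/∂x = [(+0.5)·(-140) − (+0.6)·(-110)] / -950 = +0.004211
∂h/∂y = [50·(+0.6) − 55·(+0.5)] / -950 = -0.002632
|∇h| = √(0.004211² + -0.002632²) = 0.004966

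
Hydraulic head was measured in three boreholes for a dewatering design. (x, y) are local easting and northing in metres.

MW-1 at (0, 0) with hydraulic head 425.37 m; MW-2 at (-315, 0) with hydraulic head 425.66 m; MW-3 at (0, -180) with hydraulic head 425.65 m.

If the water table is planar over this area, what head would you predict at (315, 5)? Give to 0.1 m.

425.1 m

∂h/∂x = (425.66 − 425.37) / (-315 − 0) = -0.0009206
∂h/∂y = (425.65 − 425.37) / (-180 − 0) = -0.001556
h(315, 5) = 425.37 + (-0.0009206)·(315) + (-0.001556)·(5) = 425.37 -0.290 -0.008 = 425.072 m.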